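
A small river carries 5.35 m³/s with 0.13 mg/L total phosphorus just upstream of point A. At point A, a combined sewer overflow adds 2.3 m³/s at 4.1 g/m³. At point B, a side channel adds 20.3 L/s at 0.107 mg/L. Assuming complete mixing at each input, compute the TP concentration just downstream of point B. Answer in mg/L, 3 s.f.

1.32 mg/L

After input A: C = (5.35·0.13 + 2.3·4.1) / 7.65 = 1.324 mg/L.
20.3 L/s = 0.0203 m³/s.
After input B: C = (7.65·1.324 + 0.0203·0.107) / 7.67 = 1.32 mg/L.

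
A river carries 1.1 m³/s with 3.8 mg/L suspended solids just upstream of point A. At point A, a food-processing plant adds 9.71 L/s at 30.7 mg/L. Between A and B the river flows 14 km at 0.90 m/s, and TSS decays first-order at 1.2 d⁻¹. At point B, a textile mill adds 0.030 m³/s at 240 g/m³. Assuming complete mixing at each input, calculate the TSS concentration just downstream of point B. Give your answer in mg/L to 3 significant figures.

9.71 L/s = 0.00971 m³/s.
After input A: C = (1.1·3.8 + 0.00971·30.7) / 1.11 = 4.035 mg/L.
Over the 14 km reach to input B (t = 1.556e+04 s = 0.18 d), decay gives C = 4.035·exp(−1.2·0.18) = 3.251 mg/L.
After input B: C = (1.11·3.251 + 0.03·240) / 1.14 = 9.483 mg/L.

9.48 mg/L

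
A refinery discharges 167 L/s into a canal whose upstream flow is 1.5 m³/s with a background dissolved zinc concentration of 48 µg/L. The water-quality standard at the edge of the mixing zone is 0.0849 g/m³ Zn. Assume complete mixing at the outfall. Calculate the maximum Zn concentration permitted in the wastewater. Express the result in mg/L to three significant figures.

0.416 mg/L

167 L/s = 0.167 m³/s.
48 µg/L = 0.048 mg/L.
Mass balance: 0.0849·1.667 = 0.167·Cₑ + 1.5·0.048.
Cₑ = (0.1415 − 0.072) / 0.167 = 0.4163 mg/L.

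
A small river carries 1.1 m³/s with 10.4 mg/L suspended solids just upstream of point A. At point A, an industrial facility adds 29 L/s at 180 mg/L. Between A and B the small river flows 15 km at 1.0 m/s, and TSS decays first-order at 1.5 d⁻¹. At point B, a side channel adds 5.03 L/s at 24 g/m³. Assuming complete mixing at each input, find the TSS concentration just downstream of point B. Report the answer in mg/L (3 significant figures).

11.4 mg/L

29 L/s = 0.029 m³/s.
After input A: C = (1.1·10.4 + 0.029·180) / 1.129 = 14.76 mg/L.
Over the 15 km reach to input B (t = 1.5e+04 s = 0.1736 d), decay gives C = 14.76·exp(−1.5·0.1736) = 11.37 mg/L.
5.03 L/s = 0.00503 m³/s.
After input B: C = (1.129·11.37 + 0.00503·24) / 1.134 = 11.43 mg/L.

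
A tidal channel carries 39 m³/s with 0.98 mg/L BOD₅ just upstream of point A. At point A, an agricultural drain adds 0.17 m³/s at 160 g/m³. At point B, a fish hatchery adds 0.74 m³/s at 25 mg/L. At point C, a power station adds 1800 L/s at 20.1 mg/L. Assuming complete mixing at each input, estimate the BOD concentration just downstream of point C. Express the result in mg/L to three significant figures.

After input A: C = (39·0.98 + 0.17·160) / 39.17 = 1.67 mg/L.
After input B: C = (39.17·1.67 + 0.74·25) / 39.91 = 2.103 mg/L.
1800 L/s = 1.8 m³/s.
After input C: C = (39.91·2.103 + 1.8·20.1) / 41.71 = 2.879 mg/L.

2.88 mg/L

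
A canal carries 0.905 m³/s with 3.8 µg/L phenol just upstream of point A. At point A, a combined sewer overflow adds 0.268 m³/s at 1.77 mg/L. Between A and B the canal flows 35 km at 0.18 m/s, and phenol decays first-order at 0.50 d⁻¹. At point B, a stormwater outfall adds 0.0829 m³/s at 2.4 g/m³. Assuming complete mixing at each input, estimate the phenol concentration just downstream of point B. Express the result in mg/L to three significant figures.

0.282 mg/L

3.8 µg/L = 0.0038 mg/L.
After input A: C = (0.905·0.0038 + 0.268·1.77) / 1.173 = 0.4073 mg/L.
Over the 35 km reach to input B (t = 1.944e+05 s = 2.251 d), decay gives C = 0.4073·exp(−0.50·2.251) = 0.1322 mg/L.
After input B: C = (1.173·0.1322 + 0.0829·2.4) / 1.256 = 0.2819 mg/L.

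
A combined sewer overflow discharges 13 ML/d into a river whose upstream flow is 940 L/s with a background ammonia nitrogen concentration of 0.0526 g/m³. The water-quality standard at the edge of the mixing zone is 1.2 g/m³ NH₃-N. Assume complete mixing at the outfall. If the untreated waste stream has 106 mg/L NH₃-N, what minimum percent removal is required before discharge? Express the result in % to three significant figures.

13 ML/d = 0.1505 m³/s.
940 L/s = 0.94 m³/s.
Mass balance: 1.2·1.09 = 0.1505·Cₑ + 0.94·0.0526.
Cₑ = (1.309 − 0.04944) / 0.1505 = 8.368 mg/L.
Required removal = 1 − 8.368/106 = 92.11 %.

92.1 %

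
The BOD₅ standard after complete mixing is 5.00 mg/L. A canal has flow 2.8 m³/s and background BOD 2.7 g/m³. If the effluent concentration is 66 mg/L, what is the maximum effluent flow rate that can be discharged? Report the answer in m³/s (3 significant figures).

Mass balance at complete mixing: C_std·(Q_w + Q_r) = Q_w·C_e + Q_r·C_b.
Rearranging, Q_w = Q_r·(C_std − C_b)/(C_e − C_std) = 2.8·(5 − 2.7) / (66 − 5) = 0.1056 m³/s.

0.106 m³/s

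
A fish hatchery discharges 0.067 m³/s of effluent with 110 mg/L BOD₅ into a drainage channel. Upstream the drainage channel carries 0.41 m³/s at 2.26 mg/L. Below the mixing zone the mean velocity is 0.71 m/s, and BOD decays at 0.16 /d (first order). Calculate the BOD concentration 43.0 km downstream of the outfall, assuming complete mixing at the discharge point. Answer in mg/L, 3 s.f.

15.5 mg/L

After complete mixing, C₀ = (0.067·110 + 0.41·2.26) / 0.477 = 17.39 mg/L.
Travel time t = 4.3e+04 m / 0.71 m/s = 6.056e+04 s = 0.701 d.
C = 17.39·exp(−0.16·0.701) = 17.39·0.8939 = 15.55 mg/L.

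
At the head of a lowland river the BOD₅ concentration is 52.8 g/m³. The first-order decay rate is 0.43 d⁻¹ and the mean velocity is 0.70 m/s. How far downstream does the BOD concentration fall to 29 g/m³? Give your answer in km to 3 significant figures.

84.3 km

From C = C₀·e^(−kt), t = ln(C₀/C)/k = ln(52.8/29)/0.43 = 0.5992/0.43 = 1.394 d.
Distance = v·t = 0.70 m/s × 1.204e+05 s = 8.428e+04 m = 84.28 km.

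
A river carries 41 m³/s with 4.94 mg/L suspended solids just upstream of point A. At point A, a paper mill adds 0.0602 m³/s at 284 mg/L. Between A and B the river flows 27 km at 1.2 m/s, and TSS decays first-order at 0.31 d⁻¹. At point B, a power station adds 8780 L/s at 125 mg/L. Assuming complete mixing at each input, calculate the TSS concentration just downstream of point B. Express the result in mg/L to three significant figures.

26.1 mg/L

After input A: C = (41·4.94 + 0.0602·284) / 41.06 = 5.349 mg/L.
Over the 27 km reach to input B (t = 2.25e+04 s = 0.2604 d), decay gives C = 5.349·exp(−0.31·0.2604) = 4.934 mg/L.
8780 L/s = 8.78 m³/s.
After input B: C = (41.06·4.934 + 8.78·125) / 49.84 = 26.09 mg/L.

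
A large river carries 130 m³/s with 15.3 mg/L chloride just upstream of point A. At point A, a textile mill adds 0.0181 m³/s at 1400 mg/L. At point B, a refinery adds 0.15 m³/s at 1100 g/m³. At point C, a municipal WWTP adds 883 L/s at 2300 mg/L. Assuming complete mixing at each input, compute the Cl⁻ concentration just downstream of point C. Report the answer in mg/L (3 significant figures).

32.1 mg/L

After input A: C = (130·15.3 + 0.0181·1400) / 130 = 15.49 mg/L.
After input B: C = (130·15.49 + 0.15·1100) / 130.2 = 16.74 mg/L.
883 L/s = 0.883 m³/s.
After input C: C = (130.2·16.74 + 0.883·2300) / 131.1 = 32.13 mg/L.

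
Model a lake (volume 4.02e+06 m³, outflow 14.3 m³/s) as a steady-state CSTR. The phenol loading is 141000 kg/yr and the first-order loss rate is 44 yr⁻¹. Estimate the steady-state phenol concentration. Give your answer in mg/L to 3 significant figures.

Outflow Q = 14.3 m³/s × 3.156e+07 s/yr = 4.513e+08 m³/yr.
Steady-state CSTR mass balance: W = Q·C + k·V·C, so C = W/(Q + kV).
Q + kV = 4.513e+08 + 44·4.02e+06 = 6.282e+08 m³/yr.
C = 141000/6.282e+08 = 0.0002245 kg/m³ = 0.2245 mg/L.

0.224 mg/L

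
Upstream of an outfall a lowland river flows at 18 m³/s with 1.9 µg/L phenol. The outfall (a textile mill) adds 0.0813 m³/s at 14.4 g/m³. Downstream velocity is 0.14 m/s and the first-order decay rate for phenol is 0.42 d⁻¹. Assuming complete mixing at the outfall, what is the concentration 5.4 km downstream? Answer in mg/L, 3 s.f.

1.9 µg/L = 0.0019 mg/L.
After complete mixing, C₀ = (0.0813·14.4 + 18·0.0019) / 18.08 = 0.06664 mg/L.
Travel time t = 5400 m / 0.14 m/s = 3.857e+04 s = 0.4464 d.
C = 0.06664·exp(−0.42·0.4464) = 0.06664·0.829 = 0.05525 mg/L.

0.0552 mg/L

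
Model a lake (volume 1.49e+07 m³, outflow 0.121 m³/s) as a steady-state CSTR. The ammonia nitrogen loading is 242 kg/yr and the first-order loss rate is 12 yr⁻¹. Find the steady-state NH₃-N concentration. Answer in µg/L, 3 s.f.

Outflow Q = 0.121 m³/s × 3.156e+07 s/yr = 3.818e+06 m³/yr.
Steady-state CSTR mass balance: W = Q·C + k·V·C, so C = W/(Q + kV).
Q + kV = 3.818e+06 + 12·1.49e+07 = 1.826e+08 m³/yr.
C = 242/1.826e+08 = 1.325e-06 kg/m³ = 0.001325 mg/L = 1.325 µg/L.

1.33 µg/L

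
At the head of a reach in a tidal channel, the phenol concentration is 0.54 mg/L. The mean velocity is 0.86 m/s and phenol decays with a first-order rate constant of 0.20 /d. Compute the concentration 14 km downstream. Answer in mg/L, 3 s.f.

Travel time t = 14 km / 0.86 m/s = 1.4e+04/0.86 = 1.628e+04 s = 0.1884 d.
First-order decay: C = 0.54·exp(−0.20·0.1884) = 0.54·0.963 = 0.52 mg/L.

0.520 mg/L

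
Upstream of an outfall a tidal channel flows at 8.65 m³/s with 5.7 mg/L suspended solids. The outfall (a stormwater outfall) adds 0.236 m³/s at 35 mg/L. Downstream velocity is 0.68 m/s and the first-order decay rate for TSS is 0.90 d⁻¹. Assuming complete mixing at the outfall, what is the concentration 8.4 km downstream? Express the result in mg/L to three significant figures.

5.70 mg/L

After complete mixing, C₀ = (0.236·35 + 8.65·5.7) / 8.886 = 6.478 mg/L.
Travel time t = 8400 m / 0.68 m/s = 1.235e+04 s = 0.143 d.
C = 6.478·exp(−0.90·0.143) = 6.478·0.8793 = 5.696 mg/L.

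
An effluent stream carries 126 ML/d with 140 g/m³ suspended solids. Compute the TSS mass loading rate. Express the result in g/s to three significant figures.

126 ML/d = 1.458 m³/s.
Mass flux = Q·C = 1.458 m³/s × 140 g/m³ = 204.2 g/s.

204 g/s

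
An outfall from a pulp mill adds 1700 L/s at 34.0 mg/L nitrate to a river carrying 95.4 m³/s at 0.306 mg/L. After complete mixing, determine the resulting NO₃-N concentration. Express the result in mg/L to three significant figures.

0.896 mg/L

1700 L/s = 1.7 m³/s.
Flow-weighted mixing gives C = (1.7·34 + 95.4·0.306) / (1.7 + 95.4) = 86.99/97.1 = 0.8959 mg/L.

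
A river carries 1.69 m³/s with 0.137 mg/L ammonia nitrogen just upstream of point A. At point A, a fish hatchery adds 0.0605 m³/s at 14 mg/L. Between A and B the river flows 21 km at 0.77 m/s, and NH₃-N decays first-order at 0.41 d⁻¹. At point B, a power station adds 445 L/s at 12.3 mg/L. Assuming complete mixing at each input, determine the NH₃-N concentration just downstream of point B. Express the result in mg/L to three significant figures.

2.92 mg/L

After input A: C = (1.69·0.137 + 0.0605·14) / 1.75 = 0.6161 mg/L.
Over the 21 km reach to input B (t = 2.727e+04 s = 0.3157 d), decay gives C = 0.6161·exp(−0.41·0.3157) = 0.5413 mg/L.
445 L/s = 0.445 m³/s.
After input B: C = (1.75·0.5413 + 0.445·12.3) / 2.196 = 2.925 mg/L.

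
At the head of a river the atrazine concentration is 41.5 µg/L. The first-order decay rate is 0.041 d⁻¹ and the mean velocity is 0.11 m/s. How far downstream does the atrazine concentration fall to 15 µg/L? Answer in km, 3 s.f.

From C = C₀·e^(−kt), t = ln(C₀/C)/k = ln(41.5/15)/0.041 = 1.018/0.041 = 24.82 d.
Distance = v·t = 0.11 m/s × 2.144e+06 s = 2.359e+05 m = 235.9 km.

236 km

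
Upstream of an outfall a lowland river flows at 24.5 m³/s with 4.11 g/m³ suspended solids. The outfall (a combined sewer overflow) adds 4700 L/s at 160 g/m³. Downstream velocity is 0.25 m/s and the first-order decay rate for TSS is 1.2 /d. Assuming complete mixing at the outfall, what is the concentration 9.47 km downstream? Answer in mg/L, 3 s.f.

17.3 mg/L

4700 L/s = 4.7 m³/s.
After complete mixing, C₀ = (4.7·160 + 24.5·4.11) / 29.2 = 29.2 mg/L.
Travel time t = 9470 m / 0.25 m/s = 3.788e+04 s = 0.4384 d.
C = 29.2·exp(−1.2·0.4384) = 29.2·0.5909 = 17.26 mg/L.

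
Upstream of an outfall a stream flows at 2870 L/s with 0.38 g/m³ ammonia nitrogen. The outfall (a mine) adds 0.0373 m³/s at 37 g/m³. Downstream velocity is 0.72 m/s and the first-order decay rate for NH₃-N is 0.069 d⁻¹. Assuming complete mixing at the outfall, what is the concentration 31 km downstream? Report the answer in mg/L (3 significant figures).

0.821 mg/L

2870 L/s = 2.87 m³/s.
After complete mixing, C₀ = (0.0373·37 + 2.87·0.38) / 2.907 = 0.8498 mg/L.
Travel time t = 3.1e+04 m / 0.72 m/s = 4.306e+04 s = 0.4983 d.
C = 0.8498·exp(−0.069·0.4983) = 0.8498·0.9662 = 0.8211 mg/L.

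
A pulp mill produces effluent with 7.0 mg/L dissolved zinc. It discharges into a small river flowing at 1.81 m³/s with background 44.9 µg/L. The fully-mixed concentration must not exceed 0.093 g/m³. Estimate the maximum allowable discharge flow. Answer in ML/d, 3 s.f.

1.09 ML/d

44.9 µg/L = 0.0449 mg/L.
Mass balance at complete mixing: C_std·(Q_w + Q_r) = Q_w·C_e + Q_r·C_b.
Rearranging, Q_w = Q_r·(C_std − C_b)/(C_e − C_std) = 1.81·(0.093 − 0.0449) / (7 − 0.093) = 0.0126 m³/s.
= 1.089 ML/d.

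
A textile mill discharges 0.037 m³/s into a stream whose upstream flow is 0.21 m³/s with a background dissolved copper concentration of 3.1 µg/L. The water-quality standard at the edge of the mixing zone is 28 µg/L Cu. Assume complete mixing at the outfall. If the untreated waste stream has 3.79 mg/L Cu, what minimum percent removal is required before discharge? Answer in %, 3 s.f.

95.5 %

3.1 µg/L = 0.0031 mg/L.
28 µg/L = 0.028 mg/L.
Mass balance: 0.028·0.247 = 0.037·Cₑ + 0.21·0.0031.
Cₑ = (0.006916 − 0.000651) / 0.037 = 0.1693 mg/L.
Required removal = 1 − 0.1693/3.79 = 95.53 %.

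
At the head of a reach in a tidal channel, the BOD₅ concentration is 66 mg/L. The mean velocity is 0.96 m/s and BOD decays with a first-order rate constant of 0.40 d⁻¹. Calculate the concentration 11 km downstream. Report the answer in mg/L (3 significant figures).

Travel time t = 11 km / 0.96 m/s = 1.1e+04/0.96 = 1.146e+04 s = 0.1326 d.
First-order decay: C = 66·exp(−0.40·0.1326) = 66·0.9483 = 62.59 mg/L.

62.6 mg/L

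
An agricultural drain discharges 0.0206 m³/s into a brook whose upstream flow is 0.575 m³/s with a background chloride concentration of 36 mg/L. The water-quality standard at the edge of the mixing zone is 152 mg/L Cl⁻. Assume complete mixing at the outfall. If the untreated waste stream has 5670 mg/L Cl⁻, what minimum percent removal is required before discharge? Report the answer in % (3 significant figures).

Mass balance: 152·0.5956 = 0.0206·Cₑ + 0.575·36.
Cₑ = (90.53 − 20.7) / 0.0206 = 3390 mg/L.
Required removal = 1 − 3390/5670 = 40.21 %.

40.2 %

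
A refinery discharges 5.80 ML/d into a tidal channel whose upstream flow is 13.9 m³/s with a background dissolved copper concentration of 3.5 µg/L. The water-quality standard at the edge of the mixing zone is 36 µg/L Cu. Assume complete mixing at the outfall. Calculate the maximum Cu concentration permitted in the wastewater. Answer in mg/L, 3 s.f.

5.80 ML/d = 0.06713 m³/s.
3.5 µg/L = 0.0035 mg/L.
36 µg/L = 0.036 mg/L.
Mass balance: 0.036·13.97 = 0.06713·Cₑ + 13.9·0.0035.
Cₑ = (0.5028 − 0.04865) / 0.06713 = 6.766 mg/L.

6.77 mg/L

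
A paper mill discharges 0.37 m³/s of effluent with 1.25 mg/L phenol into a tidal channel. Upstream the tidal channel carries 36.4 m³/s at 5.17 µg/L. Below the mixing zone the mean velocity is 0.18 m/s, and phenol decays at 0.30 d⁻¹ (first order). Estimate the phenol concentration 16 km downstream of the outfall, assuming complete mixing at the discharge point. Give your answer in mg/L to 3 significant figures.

5.17 µg/L = 0.00517 mg/L.
After complete mixing, C₀ = (0.37·1.25 + 36.4·0.00517) / 36.77 = 0.0177 mg/L.
Travel time t = 1.6e+04 m / 0.18 m/s = 8.889e+04 s = 1.029 d.
C = 0.0177·exp(−0.30·1.029) = 0.0177·0.7344 = 0.013 mg/L.

0.0130 mg/L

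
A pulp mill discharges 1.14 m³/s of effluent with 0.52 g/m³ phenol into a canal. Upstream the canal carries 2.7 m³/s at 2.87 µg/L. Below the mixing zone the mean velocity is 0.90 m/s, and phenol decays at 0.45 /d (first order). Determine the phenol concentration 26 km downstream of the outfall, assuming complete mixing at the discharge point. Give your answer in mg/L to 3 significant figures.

0.135 mg/L

2.87 µg/L = 0.00287 mg/L.
After complete mixing, C₀ = (1.14·0.52 + 2.7·0.00287) / 3.84 = 0.1564 mg/L.
Travel time t = 2.6e+04 m / 0.90 m/s = 2.889e+04 s = 0.3344 d.
C = 0.1564·exp(−0.45·0.3344) = 0.1564·0.8603 = 0.1345 mg/L.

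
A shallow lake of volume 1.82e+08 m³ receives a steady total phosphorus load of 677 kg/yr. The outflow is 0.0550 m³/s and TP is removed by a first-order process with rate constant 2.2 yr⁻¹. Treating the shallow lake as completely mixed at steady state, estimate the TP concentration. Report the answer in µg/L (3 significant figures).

Outflow Q = 0.0550 m³/s × 3.156e+07 s/yr = 1.736e+06 m³/yr.
Steady-state CSTR mass balance: W = Q·C + k·V·C, so C = W/(Q + kV).
Q + kV = 1.736e+06 + 2.2·1.82e+08 = 4.021e+08 m³/yr.
C = 677/4.021e+08 = 1.684e-06 kg/m³ = 0.001684 mg/L = 1.684 µg/L.

1.68 µg/L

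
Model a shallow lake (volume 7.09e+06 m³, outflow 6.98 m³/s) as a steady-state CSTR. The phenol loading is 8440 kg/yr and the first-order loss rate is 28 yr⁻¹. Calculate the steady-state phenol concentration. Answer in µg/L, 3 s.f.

20.2 µg/L

Outflow Q = 6.98 m³/s × 3.156e+07 s/yr = 2.203e+08 m³/yr.
Steady-state CSTR mass balance: W = Q·C + k·V·C, so C = W/(Q + kV).
Q + kV = 2.203e+08 + 28·7.09e+06 = 4.188e+08 m³/yr.
C = 8440/4.188e+08 = 2.015e-05 kg/m³ = 0.02015 mg/L = 20.15 µg/L.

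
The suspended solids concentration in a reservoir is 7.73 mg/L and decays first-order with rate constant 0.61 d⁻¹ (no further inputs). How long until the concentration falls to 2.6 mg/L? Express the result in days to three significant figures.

t = ln(C₀/C)/k = ln(7.73/2.6)/0.61 = 1.09/0.61 = 1.786 d.

1.79 d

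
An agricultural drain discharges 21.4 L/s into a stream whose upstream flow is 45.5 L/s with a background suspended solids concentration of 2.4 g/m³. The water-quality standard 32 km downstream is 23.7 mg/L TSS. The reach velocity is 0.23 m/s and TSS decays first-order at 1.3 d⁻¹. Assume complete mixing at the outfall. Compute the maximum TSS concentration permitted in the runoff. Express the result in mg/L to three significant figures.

596 mg/L

21.4 L/s = 0.0214 m³/s.
45.5 L/s = 0.0455 m³/s.
Travel time to the compliance point: t = 3.2e+04/0.23 = 1.391e+05 s = 1.61 d; decay factor exp(−1.3·1.61) = 0.1233.
So the concentration just after mixing may be at most 23.7/0.1233 = 192.3 mg/L.
Mass balance: 192.3·0.0669 = 0.0214·Cₑ + 0.0455·2.4.
Cₑ = (12.86 − 0.1092) / 0.0214 = 595.9 mg/L.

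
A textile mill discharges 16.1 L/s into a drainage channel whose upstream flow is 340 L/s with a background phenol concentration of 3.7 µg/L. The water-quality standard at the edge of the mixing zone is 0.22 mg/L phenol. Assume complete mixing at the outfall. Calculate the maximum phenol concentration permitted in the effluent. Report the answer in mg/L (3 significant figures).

16.1 L/s = 0.0161 m³/s.
340 L/s = 0.34 m³/s.
3.7 µg/L = 0.0037 mg/L.
Mass balance: 0.22·0.3561 = 0.0161·Cₑ + 0.34·0.0037.
Cₑ = (0.07834 − 0.001258) / 0.0161 = 4.788 mg/L.

4.79 mg/L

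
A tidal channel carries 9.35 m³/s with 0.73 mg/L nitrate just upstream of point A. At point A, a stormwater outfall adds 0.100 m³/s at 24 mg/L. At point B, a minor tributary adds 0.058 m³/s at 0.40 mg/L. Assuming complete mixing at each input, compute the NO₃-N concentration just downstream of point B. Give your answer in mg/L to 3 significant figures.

After input A: C = (9.35·0.73 + 0.1·24) / 9.45 = 0.9762 mg/L.
After input B: C = (9.45·0.9762 + 0.058·0.4) / 9.508 = 0.9727 mg/L.

0.973 mg/L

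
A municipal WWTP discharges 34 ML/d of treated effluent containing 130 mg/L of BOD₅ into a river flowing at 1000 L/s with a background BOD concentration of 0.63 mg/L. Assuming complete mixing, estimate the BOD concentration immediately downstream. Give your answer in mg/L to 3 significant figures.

34 ML/d = 0.3935 m³/s.
1000 L/s = 1 m³/s.
Flow-weighted mixing gives C = (0.3935·130 + 1·0.63) / (0.3935 + 1) = 51.79/1.394 = 37.16 mg/L.

37.2 mg/L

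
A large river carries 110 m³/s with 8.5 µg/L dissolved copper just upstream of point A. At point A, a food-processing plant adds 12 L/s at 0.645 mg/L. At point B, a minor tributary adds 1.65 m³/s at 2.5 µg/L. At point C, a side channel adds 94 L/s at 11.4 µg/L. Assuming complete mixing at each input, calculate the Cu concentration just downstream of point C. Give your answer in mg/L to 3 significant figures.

8.5 µg/L = 0.0085 mg/L.
12 L/s = 0.012 m³/s.
After input A: C = (110·0.0085 + 0.012·0.645) / 110 = 0.008569 mg/L.
2.5 µg/L = 0.0025 mg/L.
After input B: C = (110·0.008569 + 1.65·0.0025) / 111.7 = 0.00848 mg/L.
94 L/s = 0.094 m³/s.
11.4 µg/L = 0.0114 mg/L.
After input C: C = (111.7·0.00848 + 0.094·0.0114) / 111.8 = 0.008482 mg/L.

0.00848 mg/L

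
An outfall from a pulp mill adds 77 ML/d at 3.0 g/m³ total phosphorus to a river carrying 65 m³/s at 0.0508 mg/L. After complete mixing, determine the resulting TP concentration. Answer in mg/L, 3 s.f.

77 ML/d = 0.8912 m³/s.
Conservation of mass across the mixing zone: C = (0.8912·3 + 65·0.0508) / (0.8912 + 65) = 5.976/65.89 = 0.09069 mg/L.

0.0907 mg/L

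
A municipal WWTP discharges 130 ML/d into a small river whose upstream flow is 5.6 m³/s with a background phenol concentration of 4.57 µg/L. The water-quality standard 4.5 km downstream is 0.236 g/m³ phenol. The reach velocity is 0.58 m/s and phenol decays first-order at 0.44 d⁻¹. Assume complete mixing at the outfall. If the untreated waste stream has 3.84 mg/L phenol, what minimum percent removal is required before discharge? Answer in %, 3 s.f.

130 ML/d = 1.505 m³/s.
4.57 µg/L = 0.00457 mg/L.
Travel time to the compliance point: t = 4500/0.58 = 7759 s = 0.0898 d; decay factor exp(−0.44·0.0898) = 0.9613.
So the concentration just after mixing may be at most 0.236/0.9613 = 0.2455 mg/L.
Mass balance: 0.2455·7.105 = 1.505·Cₑ + 5.6·0.00457.
Cₑ = (1.744 − 0.02559) / 1.505 = 1.142 mg/L.
Required removal = 1 − 1.142/3.84 = 70.25 %.

70.3 %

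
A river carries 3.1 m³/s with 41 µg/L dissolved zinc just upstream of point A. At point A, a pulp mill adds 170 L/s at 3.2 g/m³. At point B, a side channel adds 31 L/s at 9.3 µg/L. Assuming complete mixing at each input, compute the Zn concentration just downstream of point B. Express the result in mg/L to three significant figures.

41 µg/L = 0.041 mg/L.
170 L/s = 0.17 m³/s.
After input A: C = (3.1·0.041 + 0.17·3.2) / 3.27 = 0.2052 mg/L.
31 L/s = 0.031 m³/s.
9.3 µg/L = 0.0093 mg/L.
After input B: C = (3.27·0.2052 + 0.031·0.0093) / 3.301 = 0.2034 mg/L.

0.203 mg/L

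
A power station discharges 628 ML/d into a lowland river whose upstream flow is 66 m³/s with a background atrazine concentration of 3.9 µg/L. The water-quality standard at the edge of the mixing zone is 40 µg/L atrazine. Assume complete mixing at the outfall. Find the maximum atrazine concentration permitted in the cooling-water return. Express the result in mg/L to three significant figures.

0.368 mg/L

628 ML/d = 7.269 m³/s.
3.9 µg/L = 0.0039 mg/L.
40 µg/L = 0.04 mg/L.
Mass balance: 0.04·73.27 = 7.269·Cₑ + 66·0.0039.
Cₑ = (2.931 − 0.2574) / 7.269 = 0.3678 mg/L.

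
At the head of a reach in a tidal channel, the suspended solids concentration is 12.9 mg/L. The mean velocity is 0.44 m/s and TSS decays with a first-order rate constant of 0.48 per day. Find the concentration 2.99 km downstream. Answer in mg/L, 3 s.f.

12.4 mg/L

Travel time t = 2.99 km / 0.44 m/s = 2990/0.44 = 6795 s = 0.07865 d.
First-order decay: C = 12.9·exp(−0.48·0.07865) = 12.9·0.963 = 12.42 mg/L.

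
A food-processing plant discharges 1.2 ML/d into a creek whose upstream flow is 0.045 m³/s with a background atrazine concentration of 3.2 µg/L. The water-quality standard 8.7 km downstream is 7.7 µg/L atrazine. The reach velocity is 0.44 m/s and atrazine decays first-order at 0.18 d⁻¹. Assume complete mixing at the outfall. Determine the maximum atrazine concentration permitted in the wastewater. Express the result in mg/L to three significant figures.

0.0237 mg/L

1.2 ML/d = 0.01389 m³/s.
3.2 µg/L = 0.0032 mg/L.
7.7 µg/L = 0.0077 mg/L.
Travel time to the compliance point: t = 8700/0.44 = 1.977e+04 s = 0.2289 d; decay factor exp(−0.18·0.2289) = 0.9596.
So the concentration just after mixing may be at most 0.0077/0.9596 = 0.008024 mg/L.
Mass balance: 0.008024·0.05889 = 0.01389·Cₑ + 0.045·0.0032.
Cₑ = (0.0004725 − 0.000144) / 0.01389 = 0.02365 mg/L.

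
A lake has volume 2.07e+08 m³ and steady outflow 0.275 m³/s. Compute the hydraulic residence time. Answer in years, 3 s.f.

23.9 yr

Q = 0.275 m³/s × 3.156e+07 s/yr = 8.678e+06 m³/yr.
Hydraulic residence time τ = V/Q = 2.07e+08/8.678e+06 = 23.85 yr.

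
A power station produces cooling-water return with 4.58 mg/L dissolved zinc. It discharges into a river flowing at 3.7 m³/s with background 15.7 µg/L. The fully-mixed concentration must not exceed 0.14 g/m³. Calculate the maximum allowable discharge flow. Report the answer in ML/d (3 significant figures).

15.7 µg/L = 0.0157 mg/L.
Mass balance at complete mixing: C_std·(Q_w + Q_r) = Q_w·C_e + Q_r·C_b.
Rearranging, Q_w = Q_r·(C_std − C_b)/(C_e − C_std) = 3.7·(0.14 − 0.0157) / (4.58 − 0.14) = 0.1036 m³/s.
= 8.95 ML/d.

8.95 ML/d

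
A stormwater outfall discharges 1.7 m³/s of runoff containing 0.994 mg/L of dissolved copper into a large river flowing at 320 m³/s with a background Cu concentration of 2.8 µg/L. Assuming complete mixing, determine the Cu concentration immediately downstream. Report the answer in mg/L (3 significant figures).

0.00804 mg/L

2.8 µg/L = 0.0028 mg/L.
Conservation of mass across the mixing zone: C = (1.7·0.994 + 320·0.0028) / (1.7 + 320) = 2.586/321.7 = 0.008038 mg/L.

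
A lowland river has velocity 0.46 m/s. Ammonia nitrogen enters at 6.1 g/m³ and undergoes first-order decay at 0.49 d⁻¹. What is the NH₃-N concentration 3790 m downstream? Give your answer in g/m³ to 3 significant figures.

Travel time t = 3790 m / 0.46 m/s = 3790/0.46 = 8239 s = 0.09536 d.
First-order decay: C = 6.1·exp(−0.49·0.09536) = 6.1·0.9543 = 5.822 g/m³.

5.82 g/m³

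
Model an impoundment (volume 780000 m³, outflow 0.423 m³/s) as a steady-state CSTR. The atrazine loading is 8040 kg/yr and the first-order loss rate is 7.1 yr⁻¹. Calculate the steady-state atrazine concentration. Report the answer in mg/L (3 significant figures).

Outflow Q = 0.423 m³/s × 3.156e+07 s/yr = 1.335e+07 m³/yr.
Steady-state CSTR mass balance: W = Q·C + k·V·C, so C = W/(Q + kV).
Q + kV = 1.335e+07 + 7.1·780000 = 1.889e+07 m³/yr.
C = 8040/1.889e+07 = 0.0004257 kg/m³ = 0.4257 mg/L.

0.426 mg/L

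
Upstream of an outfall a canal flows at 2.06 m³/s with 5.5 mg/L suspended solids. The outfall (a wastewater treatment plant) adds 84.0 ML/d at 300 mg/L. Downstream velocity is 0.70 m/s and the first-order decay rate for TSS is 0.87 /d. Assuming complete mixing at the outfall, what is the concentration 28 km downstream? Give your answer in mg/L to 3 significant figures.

66.8 mg/L

84.0 ML/d = 0.9722 m³/s.
After complete mixing, C₀ = (0.9722·300 + 2.06·5.5) / 3.032 = 99.93 mg/L.
Travel time t = 2.8e+04 m / 0.70 m/s = 4e+04 s = 0.463 d.
C = 99.93·exp(−0.87·0.463) = 99.93·0.6685 = 66.8 mg/L.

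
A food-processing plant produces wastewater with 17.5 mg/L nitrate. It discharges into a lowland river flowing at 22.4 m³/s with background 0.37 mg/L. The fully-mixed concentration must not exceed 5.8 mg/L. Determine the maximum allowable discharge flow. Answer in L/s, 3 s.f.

10400 L/s

Mass balance at complete mixing: C_std·(Q_w + Q_r) = Q_w·C_e + Q_r·C_b.
Rearranging, Q_w = Q_r·(C_std − C_b)/(C_e − C_std) = 22.4·(5.8 − 0.37) / (17.5 − 5.8) = 10.4 m³/s.
= 1.04e+04 L/s.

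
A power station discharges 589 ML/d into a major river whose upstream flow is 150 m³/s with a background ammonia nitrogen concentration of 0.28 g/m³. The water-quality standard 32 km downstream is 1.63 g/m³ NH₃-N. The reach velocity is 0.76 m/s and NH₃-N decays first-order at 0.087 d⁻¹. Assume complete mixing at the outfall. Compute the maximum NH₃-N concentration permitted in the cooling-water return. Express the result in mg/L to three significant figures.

33.0 mg/L

589 ML/d = 6.817 m³/s.
Travel time to the compliance point: t = 3.2e+04/0.76 = 4.211e+04 s = 0.4873 d; decay factor exp(−0.087·0.4873) = 0.9585.
So the concentration just after mixing may be at most 1.63/0.9585 = 1.701 mg/L.
Mass balance: 1.701·156.8 = 6.817·Cₑ + 150·0.28.
Cₑ = (266.7 − 42) / 6.817 = 32.96 mg/L.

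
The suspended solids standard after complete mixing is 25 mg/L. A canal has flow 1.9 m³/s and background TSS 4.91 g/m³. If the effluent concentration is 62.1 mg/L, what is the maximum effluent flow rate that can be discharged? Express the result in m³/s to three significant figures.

Mass balance at complete mixing: C_std·(Q_w + Q_r) = Q_w·C_e + Q_r·C_b.
Rearranging, Q_w = Q_r·(C_std − C_b)/(C_e − C_std) = 1.9·(25 − 4.91) / (62.1 − 25) = 1.029 m³/s.

1.03 m³/s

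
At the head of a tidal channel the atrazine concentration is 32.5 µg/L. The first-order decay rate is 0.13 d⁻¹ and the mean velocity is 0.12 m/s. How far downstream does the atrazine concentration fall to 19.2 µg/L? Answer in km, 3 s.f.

42.0 km

From C = C₀·e^(−kt), t = ln(C₀/C)/k = ln(32.5/19.2)/0.13 = 0.5263/0.13 = 4.049 d.
Distance = v·t = 0.12 m/s × 3.498e+05 s = 4.198e+04 m = 41.98 km.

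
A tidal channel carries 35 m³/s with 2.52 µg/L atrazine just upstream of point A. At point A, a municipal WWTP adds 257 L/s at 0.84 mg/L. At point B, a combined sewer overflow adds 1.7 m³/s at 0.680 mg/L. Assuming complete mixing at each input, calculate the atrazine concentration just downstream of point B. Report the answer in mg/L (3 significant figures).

2.52 µg/L = 0.00252 mg/L.
257 L/s = 0.257 m³/s.
After input A: C = (35·0.00252 + 0.257·0.84) / 35.26 = 0.008625 mg/L.
After input B: C = (35.26·0.008625 + 1.7·0.68) / 36.96 = 0.03951 mg/L.

0.0395 mg/L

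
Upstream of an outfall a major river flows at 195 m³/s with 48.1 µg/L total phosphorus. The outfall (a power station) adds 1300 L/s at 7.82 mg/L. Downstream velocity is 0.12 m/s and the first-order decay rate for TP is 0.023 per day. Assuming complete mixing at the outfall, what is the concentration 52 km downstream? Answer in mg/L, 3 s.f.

1300 L/s = 1.3 m³/s.
48.1 µg/L = 0.0481 mg/L.
After complete mixing, C₀ = (1.3·7.82 + 195·0.0481) / 196.3 = 0.09957 mg/L.
Travel time t = 5.2e+04 m / 0.12 m/s = 4.333e+05 s = 5.015 d.
C = 0.09957·exp(−0.023·5.015) = 0.09957·0.891 = 0.08872 mg/L.

0.0887 mg/L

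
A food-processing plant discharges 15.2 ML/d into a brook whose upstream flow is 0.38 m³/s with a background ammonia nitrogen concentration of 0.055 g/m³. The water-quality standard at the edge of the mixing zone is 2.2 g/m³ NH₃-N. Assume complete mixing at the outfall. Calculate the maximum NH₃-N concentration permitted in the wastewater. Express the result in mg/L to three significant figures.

6.83 mg/L

15.2 ML/d = 0.1759 m³/s.
Mass balance: 2.2·0.5559 = 0.1759·Cₑ + 0.38·0.055.
Cₑ = (1.223 − 0.0209) / 0.1759 = 6.833 mg/L.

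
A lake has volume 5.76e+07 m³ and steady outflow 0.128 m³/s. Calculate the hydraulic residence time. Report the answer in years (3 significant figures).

Q = 0.128 m³/s × 3.156e+07 s/yr = 4.039e+06 m³/yr.
Hydraulic residence time τ = V/Q = 5.76e+07/4.039e+06 = 14.26 yr.

14.3 yr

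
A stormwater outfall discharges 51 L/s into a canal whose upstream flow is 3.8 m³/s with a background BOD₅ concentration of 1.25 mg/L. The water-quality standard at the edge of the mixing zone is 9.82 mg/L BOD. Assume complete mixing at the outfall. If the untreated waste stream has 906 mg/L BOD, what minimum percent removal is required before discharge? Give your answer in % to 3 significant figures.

51 L/s = 0.051 m³/s.
Mass balance: 9.82·3.851 = 0.051·Cₑ + 3.8·1.25.
Cₑ = (37.82 − 4.75) / 0.051 = 648.4 mg/L.
Required removal = 1 − 648.4/906 = 28.44 %.

28.4 %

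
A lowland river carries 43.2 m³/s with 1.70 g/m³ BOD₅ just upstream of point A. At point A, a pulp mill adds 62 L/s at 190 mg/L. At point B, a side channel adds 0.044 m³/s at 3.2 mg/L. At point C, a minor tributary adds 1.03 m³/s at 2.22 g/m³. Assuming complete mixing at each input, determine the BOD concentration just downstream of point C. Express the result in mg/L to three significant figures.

62 L/s = 0.062 m³/s.
After input A: C = (43.2·1.7 + 0.062·190) / 43.26 = 1.97 mg/L.
After input B: C = (43.26·1.97 + 0.044·3.2) / 43.31 = 1.971 mg/L.
After input C: C = (43.31·1.971 + 1.03·2.22) / 44.34 = 1.977 mg/L.

1.98 mg/L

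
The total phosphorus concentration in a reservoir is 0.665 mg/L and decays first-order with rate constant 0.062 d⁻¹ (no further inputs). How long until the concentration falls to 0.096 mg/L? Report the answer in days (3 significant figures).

31.2 d

t = ln(C₀/C)/k = ln(0.665/0.096)/0.062 = 1.935/0.062 = 31.22 d.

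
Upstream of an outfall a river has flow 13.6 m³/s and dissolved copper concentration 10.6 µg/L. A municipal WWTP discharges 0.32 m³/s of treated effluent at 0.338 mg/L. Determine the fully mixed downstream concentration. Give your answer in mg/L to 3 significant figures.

10.6 µg/L = 0.0106 mg/L.
Flow-weighted mixing gives C = (0.32·0.338 + 13.6·0.0106) / (0.32 + 13.6) = 0.2523/13.92 = 0.01813 mg/L.

0.0181 mg/L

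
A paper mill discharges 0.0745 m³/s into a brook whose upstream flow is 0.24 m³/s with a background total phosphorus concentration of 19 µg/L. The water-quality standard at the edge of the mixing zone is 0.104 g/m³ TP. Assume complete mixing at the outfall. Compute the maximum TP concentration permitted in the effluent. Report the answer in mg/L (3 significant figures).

0.378 mg/L

19 µg/L = 0.019 mg/L.
Mass balance: 0.104·0.3145 = 0.0745·Cₑ + 0.24·0.019.
Cₑ = (0.03271 − 0.00456) / 0.0745 = 0.3778 mg/L.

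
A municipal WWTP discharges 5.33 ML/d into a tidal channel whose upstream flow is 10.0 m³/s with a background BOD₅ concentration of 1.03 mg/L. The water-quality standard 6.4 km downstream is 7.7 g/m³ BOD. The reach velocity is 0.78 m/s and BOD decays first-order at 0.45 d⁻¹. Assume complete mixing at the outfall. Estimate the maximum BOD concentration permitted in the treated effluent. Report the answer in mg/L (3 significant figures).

5.33 ML/d = 0.06169 m³/s.
Travel time to the compliance point: t = 6400/0.78 = 8205 s = 0.09497 d; decay factor exp(−0.45·0.09497) = 0.9582.
So the concentration just after mixing may be at most 7.7/0.9582 = 8.036 mg/L.
Mass balance: 8.036·10.06 = 0.06169·Cₑ + 10·1.03.
Cₑ = (80.86 − 10.3) / 0.06169 = 1144 mg/L.

1140 mg/L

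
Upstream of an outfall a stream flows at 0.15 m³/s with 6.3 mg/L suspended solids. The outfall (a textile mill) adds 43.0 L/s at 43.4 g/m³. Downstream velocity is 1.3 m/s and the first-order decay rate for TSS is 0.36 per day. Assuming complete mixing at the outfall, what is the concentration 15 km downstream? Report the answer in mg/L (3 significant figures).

13.9 mg/L

43.0 L/s = 0.043 m³/s.
After complete mixing, C₀ = (0.043·43.4 + 0.15·6.3) / 0.193 = 14.57 mg/L.
Travel time t = 1.5e+04 m / 1.3 m/s = 1.154e+04 s = 0.1335 d.
C = 14.57·exp(−0.36·0.1335) = 14.57·0.9531 = 13.88 mg/L.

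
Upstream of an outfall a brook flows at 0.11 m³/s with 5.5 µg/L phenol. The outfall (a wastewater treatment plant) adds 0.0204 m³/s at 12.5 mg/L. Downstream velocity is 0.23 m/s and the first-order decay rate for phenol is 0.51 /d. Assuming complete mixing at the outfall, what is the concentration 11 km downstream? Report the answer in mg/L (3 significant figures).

5.5 µg/L = 0.0055 mg/L.
After complete mixing, C₀ = (0.0204·12.5 + 0.11·0.0055) / 0.1304 = 1.96 mg/L.
Travel time t = 1.1e+04 m / 0.23 m/s = 4.783e+04 s = 0.5535 d.
C = 1.96·exp(−0.51·0.5535) = 1.96·0.754 = 1.478 mg/L.

1.48 mg/L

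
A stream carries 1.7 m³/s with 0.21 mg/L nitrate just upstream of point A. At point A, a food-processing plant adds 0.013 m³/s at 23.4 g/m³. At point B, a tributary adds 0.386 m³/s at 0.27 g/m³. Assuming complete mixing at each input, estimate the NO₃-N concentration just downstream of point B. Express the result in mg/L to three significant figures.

0.365 mg/L

After input A: C = (1.7·0.21 + 0.013·23.4) / 1.713 = 0.386 mg/L.
After input B: C = (1.713·0.386 + 0.386·0.27) / 2.099 = 0.3647 mg/L.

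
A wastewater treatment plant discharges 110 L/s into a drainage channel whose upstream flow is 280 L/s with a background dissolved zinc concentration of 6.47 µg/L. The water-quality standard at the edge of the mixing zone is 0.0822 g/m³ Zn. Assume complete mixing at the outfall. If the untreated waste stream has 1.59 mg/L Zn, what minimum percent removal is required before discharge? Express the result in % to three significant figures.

82.7 %

110 L/s = 0.11 m³/s.
280 L/s = 0.28 m³/s.
6.47 µg/L = 0.00647 mg/L.
Mass balance: 0.0822·0.39 = 0.11·Cₑ + 0.28·0.00647.
Cₑ = (0.03206 − 0.001812) / 0.11 = 0.275 mg/L.
Required removal = 1 − 0.275/1.59 = 82.71 %.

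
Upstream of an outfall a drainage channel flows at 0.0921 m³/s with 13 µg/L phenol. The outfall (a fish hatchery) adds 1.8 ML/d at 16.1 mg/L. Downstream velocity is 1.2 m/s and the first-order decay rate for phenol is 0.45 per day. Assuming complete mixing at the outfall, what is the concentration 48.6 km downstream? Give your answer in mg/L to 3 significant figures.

2.41 mg/L

1.8 ML/d = 0.02083 m³/s.
13 µg/L = 0.013 mg/L.
After complete mixing, C₀ = (0.02083·16.1 + 0.0921·0.013) / 0.1129 = 2.981 mg/L.
Travel time t = 4.86e+04 m / 1.2 m/s = 4.05e+04 s = 0.4688 d.
C = 2.981·exp(−0.45·0.4688) = 2.981·0.8098 = 2.414 mg/L.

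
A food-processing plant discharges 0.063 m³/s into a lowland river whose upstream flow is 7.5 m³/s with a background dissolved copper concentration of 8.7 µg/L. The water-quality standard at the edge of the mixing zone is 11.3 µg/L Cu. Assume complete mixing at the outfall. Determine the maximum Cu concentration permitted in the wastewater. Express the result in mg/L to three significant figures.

0.321 mg/L

8.7 µg/L = 0.0087 mg/L.
11.3 µg/L = 0.0113 mg/L.
Mass balance: 0.0113·7.563 = 0.063·Cₑ + 7.5·0.0087.
Cₑ = (0.08546 − 0.06525) / 0.063 = 0.3208 mg/L.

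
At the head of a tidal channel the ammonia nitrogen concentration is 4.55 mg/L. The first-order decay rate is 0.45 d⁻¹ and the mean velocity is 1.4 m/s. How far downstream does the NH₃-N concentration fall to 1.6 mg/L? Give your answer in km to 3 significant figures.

From C = C₀·e^(−kt), t = ln(C₀/C)/k = ln(4.55/1.6)/0.45 = 1.045/0.45 = 2.322 d.
Distance = v·t = 1.4 m/s × 2.007e+05 s = 2.809e+05 m = 280.9 km.

281 km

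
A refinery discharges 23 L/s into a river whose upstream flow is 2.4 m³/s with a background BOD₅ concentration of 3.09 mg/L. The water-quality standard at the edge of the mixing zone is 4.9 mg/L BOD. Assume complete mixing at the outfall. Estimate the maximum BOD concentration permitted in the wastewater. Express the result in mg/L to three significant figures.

23 L/s = 0.023 m³/s.
Mass balance: 4.9·2.423 = 0.023·Cₑ + 2.4·3.09.
Cₑ = (11.87 − 7.416) / 0.023 = 193.8 mg/L.

194 mg/L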